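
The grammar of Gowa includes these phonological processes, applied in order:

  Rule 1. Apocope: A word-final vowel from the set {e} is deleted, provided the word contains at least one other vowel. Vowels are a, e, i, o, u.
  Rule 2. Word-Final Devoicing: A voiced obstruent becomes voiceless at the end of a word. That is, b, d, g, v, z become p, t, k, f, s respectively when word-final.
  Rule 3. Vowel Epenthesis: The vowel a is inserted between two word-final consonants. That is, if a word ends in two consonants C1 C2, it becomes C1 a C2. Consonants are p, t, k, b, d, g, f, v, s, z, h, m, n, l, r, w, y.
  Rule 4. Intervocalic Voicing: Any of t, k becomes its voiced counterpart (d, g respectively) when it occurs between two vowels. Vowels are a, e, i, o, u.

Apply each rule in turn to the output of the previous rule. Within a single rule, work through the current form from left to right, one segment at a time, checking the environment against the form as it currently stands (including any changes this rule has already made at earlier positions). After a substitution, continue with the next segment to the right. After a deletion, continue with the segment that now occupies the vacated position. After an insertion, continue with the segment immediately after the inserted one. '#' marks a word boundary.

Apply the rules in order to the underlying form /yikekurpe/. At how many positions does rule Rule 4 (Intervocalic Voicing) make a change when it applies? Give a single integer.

2

Rule 1 Apocope: [yikekurpe] → [yikekurp]
Rule 2 Word-Final Devoicing: no change — [yikekurp]
Rule 3 Vowel Epenthesis: [yikekurp] → [yikekurap]
Rule 4 Intervocalic Voicing: [yikekurap] → [yigegurap]
Rule Rule 4 changed 2 position(s).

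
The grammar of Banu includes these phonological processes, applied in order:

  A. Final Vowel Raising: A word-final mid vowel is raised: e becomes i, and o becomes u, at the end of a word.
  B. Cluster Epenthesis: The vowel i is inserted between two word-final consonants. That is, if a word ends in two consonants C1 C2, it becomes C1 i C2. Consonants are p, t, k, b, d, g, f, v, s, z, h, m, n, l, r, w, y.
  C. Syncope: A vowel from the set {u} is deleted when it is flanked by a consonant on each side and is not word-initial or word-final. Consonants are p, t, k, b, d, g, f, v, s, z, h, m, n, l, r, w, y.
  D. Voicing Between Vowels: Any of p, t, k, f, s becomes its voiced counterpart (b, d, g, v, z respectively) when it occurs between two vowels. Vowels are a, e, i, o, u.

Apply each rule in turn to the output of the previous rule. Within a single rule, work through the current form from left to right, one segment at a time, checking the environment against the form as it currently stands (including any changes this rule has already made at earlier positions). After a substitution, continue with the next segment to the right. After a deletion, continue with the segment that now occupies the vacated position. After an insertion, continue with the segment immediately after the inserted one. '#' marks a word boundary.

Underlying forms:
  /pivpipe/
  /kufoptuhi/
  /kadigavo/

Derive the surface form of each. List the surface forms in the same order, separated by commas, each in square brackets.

/pivpipe/:
  A Final Vowel Raising: [pivpipe] → [pivpipi]
  B Cluster Epenthesis: no change — [pivpipi]
  C Syncope: no change — [pivpipi]
  D Voicing Between Vowels: [pivpipi] → [pivpibi]
/kufoptuhi/:
  A Final Vowel Raising: no change — [kufoptuhi]
  B Cluster Epenthesis: no change — [kufoptuhi]
  C Syncope: [kufoptuhi] → [kfopthi]
  D Voicing Between Vowels: no change — [kfopthi]
/kadigavo/:
  A Final Vowel Raising: [kadigavo] → [kadigavu]
  B Cluster Epenthesis: no change — [kadigavu]
  C Syncope: no change — [kadigavu]
  D Voicing Between Vowels: no change — [kadigavu]

[pivpibi], [kfopthi], [kadigavu]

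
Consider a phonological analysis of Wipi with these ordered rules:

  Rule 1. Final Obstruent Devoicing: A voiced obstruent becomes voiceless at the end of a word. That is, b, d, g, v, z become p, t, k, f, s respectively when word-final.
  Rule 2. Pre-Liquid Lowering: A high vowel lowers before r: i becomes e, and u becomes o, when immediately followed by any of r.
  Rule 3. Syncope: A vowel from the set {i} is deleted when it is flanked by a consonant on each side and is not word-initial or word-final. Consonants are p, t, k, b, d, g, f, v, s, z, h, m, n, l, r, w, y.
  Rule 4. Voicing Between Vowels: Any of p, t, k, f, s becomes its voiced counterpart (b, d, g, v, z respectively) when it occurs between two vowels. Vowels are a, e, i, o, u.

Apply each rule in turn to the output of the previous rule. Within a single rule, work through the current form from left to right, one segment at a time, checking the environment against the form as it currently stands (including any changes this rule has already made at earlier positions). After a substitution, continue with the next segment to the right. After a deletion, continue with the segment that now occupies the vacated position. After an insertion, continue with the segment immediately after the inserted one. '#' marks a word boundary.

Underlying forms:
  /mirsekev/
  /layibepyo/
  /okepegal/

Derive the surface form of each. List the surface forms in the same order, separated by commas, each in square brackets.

/mirsekev/:
  Rule 1 Final Obstruent Devoicing: [mirsekev] → [mirsekef]
  Rule 2 Pre-Liquid Lowering: [mirsekef] → [mersekef]
  Rule 3 Syncope: no change — [mersekef]
  Rule 4 Voicing Between Vowels: [mersekef] → [mersegef]
/layibepyo/:
  Rule 1 Final Obstruent Devoicing: no change — [layibepyo]
  Rule 2 Pre-Liquid Lowering: no change — [layibepyo]
  Rule 3 Syncope: [layibepyo] → [laybepyo]
  Rule 4 Voicing Between Vowels: no change — [laybepyo]
/okepegal/:
  Rule 1 Final Obstruent Devoicing: no change — [okepegal]
  Rule 2 Pre-Liquid Lowering: no change — [okepegal]
  Rule 3 Syncope: no change — [okepegal]
  Rule 4 Voicing Between Vowels: [okepegal] → [ogebegal]

[mersegef], [laybepyo], [ogebegal]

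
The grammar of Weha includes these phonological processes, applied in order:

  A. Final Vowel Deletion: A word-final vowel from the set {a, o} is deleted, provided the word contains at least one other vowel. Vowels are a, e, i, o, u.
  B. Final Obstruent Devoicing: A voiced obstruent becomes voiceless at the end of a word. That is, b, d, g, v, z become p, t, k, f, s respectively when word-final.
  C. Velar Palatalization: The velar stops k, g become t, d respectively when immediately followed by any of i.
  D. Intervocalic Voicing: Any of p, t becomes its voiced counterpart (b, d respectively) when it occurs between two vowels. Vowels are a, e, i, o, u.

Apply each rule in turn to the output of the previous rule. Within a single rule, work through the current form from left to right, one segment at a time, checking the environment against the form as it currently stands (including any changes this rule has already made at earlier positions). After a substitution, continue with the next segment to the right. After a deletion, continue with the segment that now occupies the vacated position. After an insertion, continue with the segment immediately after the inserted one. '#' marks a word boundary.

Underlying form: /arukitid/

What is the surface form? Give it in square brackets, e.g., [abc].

[arudidit]

A Final Vowel Deletion: no change — [arukitid]
B Final Obstruent Devoicing: [arukitid] → [arukitit]
C Velar Palatalization: [arukitit] → [arutitit]
D Intervocalic Voicing: [arutitit] → [arudidit]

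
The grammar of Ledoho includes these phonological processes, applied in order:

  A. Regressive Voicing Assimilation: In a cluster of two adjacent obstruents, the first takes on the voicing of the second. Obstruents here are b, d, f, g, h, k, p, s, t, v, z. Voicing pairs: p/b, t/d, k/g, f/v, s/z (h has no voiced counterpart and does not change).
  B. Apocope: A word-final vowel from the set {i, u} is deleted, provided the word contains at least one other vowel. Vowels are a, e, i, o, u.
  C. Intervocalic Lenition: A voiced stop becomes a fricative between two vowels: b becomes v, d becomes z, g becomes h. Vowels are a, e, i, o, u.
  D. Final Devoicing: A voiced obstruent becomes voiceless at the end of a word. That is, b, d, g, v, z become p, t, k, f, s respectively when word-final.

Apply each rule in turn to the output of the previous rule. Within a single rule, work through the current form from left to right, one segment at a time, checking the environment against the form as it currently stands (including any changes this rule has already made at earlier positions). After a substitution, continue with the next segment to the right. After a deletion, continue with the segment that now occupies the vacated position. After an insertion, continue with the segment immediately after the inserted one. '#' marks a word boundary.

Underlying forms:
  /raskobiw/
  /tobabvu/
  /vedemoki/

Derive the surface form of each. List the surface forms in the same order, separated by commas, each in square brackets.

/raskobiw/:
  A Regressive Voicing Assimilation: no change — [raskobiw]
  B Apocope: no change — [raskobiw]
  C Intervocalic Lenition: [raskobiw] → [raskoviw]
  D Final Devoicing: no change — [raskoviw]
/tobabvu/:
  A Regressive Voicing Assimilation: no change — [tobabvu]
  B Apocope: [tobabvu] → [tobabv]
  C Intervocalic Lenition: [tobabv] → [tovabv]
  D Final Devoicing: [tovabv] → [tovabf]
/vedemoki/:
  A Regressive Voicing Assimilation: no change — [vedemoki]
  B Apocope: [vedemoki] → [vedemok]
  C Intervocalic Lenition: [vedemok] → [vezemok]
  D Final Devoicing: no change — [vezemok]

[raskoviw], [tovabf], [vezemok]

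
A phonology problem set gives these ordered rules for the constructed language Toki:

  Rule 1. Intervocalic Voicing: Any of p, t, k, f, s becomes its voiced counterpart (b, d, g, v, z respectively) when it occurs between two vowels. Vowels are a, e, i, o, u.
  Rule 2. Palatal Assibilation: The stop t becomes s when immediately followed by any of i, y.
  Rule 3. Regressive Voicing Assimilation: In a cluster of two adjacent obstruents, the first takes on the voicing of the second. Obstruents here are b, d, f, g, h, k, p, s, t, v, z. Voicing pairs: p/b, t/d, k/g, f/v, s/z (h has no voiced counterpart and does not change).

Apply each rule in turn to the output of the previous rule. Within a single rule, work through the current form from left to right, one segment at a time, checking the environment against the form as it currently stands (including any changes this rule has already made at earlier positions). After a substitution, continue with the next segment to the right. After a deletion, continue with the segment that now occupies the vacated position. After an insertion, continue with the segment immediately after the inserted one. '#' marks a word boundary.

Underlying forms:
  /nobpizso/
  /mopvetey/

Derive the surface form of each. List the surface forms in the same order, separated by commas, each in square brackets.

[noppisso], [mobvedey]

/nobpizso/:
  Rule 1 Intervocalic Voicing: no change — [nobpizso]
  Rule 2 Palatal Assibilation: no change — [nobpizso]
  Rule 3 Regressive Voicing Assimilation: [nobpizso] → [noppisso]
/mopvetey/:
  Rule 1 Intervocalic Voicing: [mopvetey] → [mopvedey]
  Rule 2 Palatal Assibilation: no change — [mopvedey]
  Rule 3 Regressive Voicing Assimilation: [mopvedey] → [mobvedey]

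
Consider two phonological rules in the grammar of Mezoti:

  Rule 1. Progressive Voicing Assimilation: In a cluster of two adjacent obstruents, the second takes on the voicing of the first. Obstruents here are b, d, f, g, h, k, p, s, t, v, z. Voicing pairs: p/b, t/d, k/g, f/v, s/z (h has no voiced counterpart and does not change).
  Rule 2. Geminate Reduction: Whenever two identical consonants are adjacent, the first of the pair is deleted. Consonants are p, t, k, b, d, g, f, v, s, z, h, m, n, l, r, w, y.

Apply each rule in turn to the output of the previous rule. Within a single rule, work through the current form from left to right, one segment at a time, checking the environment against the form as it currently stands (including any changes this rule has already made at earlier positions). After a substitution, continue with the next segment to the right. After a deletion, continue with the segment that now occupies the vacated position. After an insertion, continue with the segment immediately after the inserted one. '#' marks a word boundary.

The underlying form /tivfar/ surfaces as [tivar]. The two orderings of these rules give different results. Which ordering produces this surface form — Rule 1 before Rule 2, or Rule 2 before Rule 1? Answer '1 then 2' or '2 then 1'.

1 then 2

Order 1 then 2:
  1 Progressive Voicing Assimilation: [tivfar] → [tivvar]
  2 Geminate Reduction: [tivvar] → [tivar]
  result: [tivar]
Order 2 then 1:
  2 Geminate Reduction: no change — [tivfar]
  1 Progressive Voicing Assimilation: [tivfar] → [tivvar]
  result: [tivvar]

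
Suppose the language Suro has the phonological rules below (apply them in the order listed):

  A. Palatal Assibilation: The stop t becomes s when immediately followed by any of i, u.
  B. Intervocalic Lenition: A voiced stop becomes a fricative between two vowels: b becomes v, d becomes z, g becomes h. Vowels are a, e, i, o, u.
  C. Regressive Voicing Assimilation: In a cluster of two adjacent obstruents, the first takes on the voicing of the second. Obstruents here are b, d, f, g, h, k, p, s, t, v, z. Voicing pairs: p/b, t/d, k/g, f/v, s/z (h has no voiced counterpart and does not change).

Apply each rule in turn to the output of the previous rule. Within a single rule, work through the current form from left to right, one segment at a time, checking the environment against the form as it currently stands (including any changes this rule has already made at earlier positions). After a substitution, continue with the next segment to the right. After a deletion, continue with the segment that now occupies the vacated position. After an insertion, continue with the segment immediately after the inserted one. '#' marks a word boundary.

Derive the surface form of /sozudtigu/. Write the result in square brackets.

[sozutsihu]

A Palatal Assibilation: [sozudtigu] → [sozudsigu]
B Intervocalic Lenition: [sozudsigu] → [sozudsihu]
C Regressive Voicing Assimilation: [sozudsihu] → [sozutsihu]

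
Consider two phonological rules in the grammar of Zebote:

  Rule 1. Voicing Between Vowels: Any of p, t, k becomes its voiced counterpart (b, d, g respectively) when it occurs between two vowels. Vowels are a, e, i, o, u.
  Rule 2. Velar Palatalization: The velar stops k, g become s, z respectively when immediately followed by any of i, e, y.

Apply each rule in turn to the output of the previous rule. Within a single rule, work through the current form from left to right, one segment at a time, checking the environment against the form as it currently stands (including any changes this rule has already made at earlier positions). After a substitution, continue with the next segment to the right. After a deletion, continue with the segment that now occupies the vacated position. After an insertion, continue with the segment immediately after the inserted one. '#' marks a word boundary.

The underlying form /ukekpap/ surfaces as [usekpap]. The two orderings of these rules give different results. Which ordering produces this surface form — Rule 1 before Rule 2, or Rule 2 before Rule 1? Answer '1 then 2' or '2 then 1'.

Order 1 then 2:
  1 Voicing Between Vowels: [ukekpap] → [ugekpap]
  2 Velar Palatalization: [ugekpap] → [uzekpap]
  result: [uzekpap]
Order 2 then 1:
  2 Velar Palatalization: [ukekpap] → [usekpap]
  1 Voicing Between Vowels: no change — [usekpap]
  result: [usekpap]

2 then 1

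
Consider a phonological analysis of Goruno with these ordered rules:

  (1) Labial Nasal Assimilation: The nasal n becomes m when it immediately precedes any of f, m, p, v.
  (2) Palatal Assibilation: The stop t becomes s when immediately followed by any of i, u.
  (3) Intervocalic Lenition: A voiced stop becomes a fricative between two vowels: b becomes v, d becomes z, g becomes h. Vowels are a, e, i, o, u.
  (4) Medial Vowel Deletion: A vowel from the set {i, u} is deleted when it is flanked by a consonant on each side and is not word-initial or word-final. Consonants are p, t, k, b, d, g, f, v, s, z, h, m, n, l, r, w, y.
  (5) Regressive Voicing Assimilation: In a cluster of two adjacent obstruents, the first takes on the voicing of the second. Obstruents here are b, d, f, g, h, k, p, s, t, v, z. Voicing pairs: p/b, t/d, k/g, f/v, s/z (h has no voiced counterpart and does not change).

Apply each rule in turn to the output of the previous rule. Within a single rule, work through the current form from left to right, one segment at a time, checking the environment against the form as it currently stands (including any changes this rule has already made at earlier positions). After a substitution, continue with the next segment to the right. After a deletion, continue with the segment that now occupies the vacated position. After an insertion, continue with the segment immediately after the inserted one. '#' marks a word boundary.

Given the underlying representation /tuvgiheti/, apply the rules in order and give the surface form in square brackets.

[zvkhesi]

(1) Labial Nasal Assimilation: no change — [tuvgiheti]
(2) Palatal Assibilation: [tuvgiheti] → [suvgihesi]
(3) Intervocalic Lenition: no change — [suvgihesi]
(4) Medial Vowel Deletion: [suvgihesi] → [svghesi]
(5) Regressive Voicing Assimilation: [svghesi] → [zvkhesi]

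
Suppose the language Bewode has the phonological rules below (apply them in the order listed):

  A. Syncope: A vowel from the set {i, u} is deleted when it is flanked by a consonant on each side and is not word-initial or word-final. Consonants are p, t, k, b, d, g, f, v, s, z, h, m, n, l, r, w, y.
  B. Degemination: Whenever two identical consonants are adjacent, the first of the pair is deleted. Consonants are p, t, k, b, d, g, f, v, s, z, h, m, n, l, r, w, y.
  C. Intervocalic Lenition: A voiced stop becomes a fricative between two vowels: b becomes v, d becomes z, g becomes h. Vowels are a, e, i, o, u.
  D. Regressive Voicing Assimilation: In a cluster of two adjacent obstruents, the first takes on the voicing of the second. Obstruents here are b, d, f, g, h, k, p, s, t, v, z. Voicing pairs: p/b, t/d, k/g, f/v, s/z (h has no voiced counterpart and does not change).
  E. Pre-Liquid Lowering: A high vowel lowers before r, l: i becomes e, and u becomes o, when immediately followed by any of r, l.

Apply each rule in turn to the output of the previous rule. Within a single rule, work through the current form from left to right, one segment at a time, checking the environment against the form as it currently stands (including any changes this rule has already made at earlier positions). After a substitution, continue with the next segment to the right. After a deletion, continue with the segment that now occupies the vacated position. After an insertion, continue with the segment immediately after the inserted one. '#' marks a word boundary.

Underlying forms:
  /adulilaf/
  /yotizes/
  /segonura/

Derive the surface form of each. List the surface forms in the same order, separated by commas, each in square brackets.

/adulilaf/:
  A Syncope: [adulilaf] → [adllaf]
  B Degemination: [adllaf] → [adlaf]
  C Intervocalic Lenition: no change — [adlaf]
  D Regressive Voicing Assimilation: no change — [adlaf]
  E Pre-Liquid Lowering: no change — [adlaf]
/yotizes/:
  A Syncope: [yotizes] → [yotzes]
  B Degemination: no change — [yotzes]
  C Intervocalic Lenition: no change — [yotzes]
  D Regressive Voicing Assimilation: [yotzes] → [yodzes]
  E Pre-Liquid Lowering: no change — [yodzes]
/segonura/:
  A Syncope: [segonura] → [segonra]
  B Degemination: no change — [segonra]
  C Intervocalic Lenition: [segonra] → [sehonra]
  D Regressive Voicing Assimilation: no change — [sehonra]
  E Pre-Liquid Lowering: no change — [sehonra]

[adlaf], [yodzes], [sehonra]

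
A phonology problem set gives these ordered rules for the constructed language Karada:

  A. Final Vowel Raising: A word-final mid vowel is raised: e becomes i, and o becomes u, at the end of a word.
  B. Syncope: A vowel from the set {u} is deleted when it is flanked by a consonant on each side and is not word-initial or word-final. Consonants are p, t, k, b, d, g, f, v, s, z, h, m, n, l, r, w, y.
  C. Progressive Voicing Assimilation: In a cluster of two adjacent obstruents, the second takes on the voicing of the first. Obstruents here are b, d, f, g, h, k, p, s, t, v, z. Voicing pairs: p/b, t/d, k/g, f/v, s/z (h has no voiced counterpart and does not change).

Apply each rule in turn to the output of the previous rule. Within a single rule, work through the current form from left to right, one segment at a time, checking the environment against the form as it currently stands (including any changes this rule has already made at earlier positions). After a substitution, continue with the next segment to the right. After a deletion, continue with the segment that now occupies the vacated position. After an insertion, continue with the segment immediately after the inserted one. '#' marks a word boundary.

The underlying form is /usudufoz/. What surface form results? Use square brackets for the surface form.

A Final Vowel Raising: no change — [usudufoz]
B Syncope: [usudufoz] → [usdfoz]
C Progressive Voicing Assimilation: [usdfoz] → [ustfoz]

[ustfoz]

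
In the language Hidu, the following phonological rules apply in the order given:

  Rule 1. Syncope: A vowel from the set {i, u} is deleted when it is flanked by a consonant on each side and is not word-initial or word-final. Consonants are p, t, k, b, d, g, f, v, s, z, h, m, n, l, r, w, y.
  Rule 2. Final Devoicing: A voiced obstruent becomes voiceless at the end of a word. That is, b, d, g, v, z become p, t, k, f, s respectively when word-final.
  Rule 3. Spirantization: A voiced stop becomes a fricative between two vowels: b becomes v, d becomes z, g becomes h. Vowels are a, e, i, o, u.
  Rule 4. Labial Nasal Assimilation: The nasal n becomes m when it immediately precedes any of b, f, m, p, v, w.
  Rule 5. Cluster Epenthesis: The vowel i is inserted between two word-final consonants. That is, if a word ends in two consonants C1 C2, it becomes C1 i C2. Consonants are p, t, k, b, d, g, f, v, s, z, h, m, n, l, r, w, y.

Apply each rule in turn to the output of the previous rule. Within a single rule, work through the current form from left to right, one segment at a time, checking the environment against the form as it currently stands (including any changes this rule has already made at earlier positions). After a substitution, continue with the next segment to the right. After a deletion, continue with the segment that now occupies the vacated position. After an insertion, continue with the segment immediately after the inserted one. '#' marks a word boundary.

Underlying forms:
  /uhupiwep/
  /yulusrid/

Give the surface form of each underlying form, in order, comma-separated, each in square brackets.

[uhpwep], [ylsrit]

/uhupiwep/:
  Rule 1 Syncope: [uhupiwep] → [uhpwep]
  Rule 2 Final Devoicing: no change — [uhpwep]
  Rule 3 Spirantization: no change — [uhpwep]
  Rule 4 Labial Nasal Assimilation: no change — [uhpwep]
  Rule 5 Cluster Epenthesis: no change — [uhpwep]
/yulusrid/:
  Rule 1 Syncope: [yulusrid] → [ylsrd]
  Rule 2 Final Devoicing: [ylsrd] → [ylsrt]
  Rule 3 Spirantization: no change — [ylsrt]
  Rule 4 Labial Nasal Assimilation: no change — [ylsrt]
  Rule 5 Cluster Epenthesis: [ylsrt] → [ylsrit]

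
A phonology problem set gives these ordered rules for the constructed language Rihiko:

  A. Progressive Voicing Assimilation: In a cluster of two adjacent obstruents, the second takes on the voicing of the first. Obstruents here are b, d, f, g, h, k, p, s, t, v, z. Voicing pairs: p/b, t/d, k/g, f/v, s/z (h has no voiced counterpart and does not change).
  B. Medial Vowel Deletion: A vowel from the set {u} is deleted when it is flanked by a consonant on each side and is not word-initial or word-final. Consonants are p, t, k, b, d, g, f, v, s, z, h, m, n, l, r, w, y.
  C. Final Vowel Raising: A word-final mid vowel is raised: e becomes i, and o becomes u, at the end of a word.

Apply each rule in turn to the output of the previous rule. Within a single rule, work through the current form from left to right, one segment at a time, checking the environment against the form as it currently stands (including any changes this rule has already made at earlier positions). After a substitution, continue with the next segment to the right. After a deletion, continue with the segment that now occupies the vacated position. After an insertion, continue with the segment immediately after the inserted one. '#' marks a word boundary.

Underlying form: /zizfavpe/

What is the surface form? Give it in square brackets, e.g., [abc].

A Progressive Voicing Assimilation: [zizfavpe] → [zizvavbe]
B Medial Vowel Deletion: no change — [zizvavbe]
C Final Vowel Raising: [zizvavbe] → [zizvavbi]

[zizvavbi]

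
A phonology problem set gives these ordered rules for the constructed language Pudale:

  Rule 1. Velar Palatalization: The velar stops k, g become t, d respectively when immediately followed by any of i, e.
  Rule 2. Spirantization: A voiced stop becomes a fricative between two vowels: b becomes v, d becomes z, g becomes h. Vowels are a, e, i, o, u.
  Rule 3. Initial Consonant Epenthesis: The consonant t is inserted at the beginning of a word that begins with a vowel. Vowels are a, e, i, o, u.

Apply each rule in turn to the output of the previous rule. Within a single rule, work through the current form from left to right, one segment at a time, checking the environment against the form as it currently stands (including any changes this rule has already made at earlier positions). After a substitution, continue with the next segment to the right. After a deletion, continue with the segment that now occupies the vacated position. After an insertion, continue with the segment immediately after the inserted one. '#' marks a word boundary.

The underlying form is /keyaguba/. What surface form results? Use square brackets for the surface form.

[teyahuva]

Rule 1 Velar Palatalization: [keyaguba] → [teyaguba]
Rule 2 Spirantization: [teyaguba] → [teyahuva]
Rule 3 Initial Consonant Epenthesis: no change — [teyahuva]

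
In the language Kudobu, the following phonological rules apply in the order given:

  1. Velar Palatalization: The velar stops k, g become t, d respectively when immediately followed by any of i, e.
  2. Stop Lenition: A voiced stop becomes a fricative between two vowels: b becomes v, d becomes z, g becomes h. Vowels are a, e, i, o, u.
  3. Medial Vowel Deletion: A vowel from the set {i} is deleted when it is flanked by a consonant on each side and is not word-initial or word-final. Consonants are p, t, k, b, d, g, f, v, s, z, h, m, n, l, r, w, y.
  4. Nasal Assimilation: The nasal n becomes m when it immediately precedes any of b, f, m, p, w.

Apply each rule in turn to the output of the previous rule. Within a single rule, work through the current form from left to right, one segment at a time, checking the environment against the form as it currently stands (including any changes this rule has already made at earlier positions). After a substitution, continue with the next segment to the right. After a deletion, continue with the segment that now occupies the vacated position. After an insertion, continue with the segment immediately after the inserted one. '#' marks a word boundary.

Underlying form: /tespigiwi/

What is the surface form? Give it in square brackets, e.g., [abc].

1 Velar Palatalization: [tespigiwi] → [tespidiwi]
2 Stop Lenition: [tespidiwi] → [tespiziwi]
3 Medial Vowel Deletion: [tespiziwi] → [tespzwi]
4 Nasal Assimilation: no change — [tespzwi]

[tespzwi]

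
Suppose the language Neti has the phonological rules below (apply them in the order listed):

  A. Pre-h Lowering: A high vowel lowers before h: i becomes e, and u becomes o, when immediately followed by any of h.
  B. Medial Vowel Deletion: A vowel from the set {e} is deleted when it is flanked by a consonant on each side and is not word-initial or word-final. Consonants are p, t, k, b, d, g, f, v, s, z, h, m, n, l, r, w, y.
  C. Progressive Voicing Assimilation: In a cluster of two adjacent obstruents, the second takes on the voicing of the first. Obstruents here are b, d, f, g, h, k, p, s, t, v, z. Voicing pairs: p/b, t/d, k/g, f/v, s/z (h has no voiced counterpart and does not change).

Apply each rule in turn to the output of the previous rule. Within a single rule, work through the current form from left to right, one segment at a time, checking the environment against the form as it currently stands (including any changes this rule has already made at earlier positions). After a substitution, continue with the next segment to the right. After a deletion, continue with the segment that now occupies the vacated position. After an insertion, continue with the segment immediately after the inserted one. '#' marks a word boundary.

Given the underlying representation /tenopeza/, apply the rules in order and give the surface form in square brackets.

[tnopsa]

A Pre-h Lowering: no change — [tenopeza]
B Medial Vowel Deletion: [tenopeza] → [tnopza]
C Progressive Voicing Assimilation: [tnopza] → [tnopsa]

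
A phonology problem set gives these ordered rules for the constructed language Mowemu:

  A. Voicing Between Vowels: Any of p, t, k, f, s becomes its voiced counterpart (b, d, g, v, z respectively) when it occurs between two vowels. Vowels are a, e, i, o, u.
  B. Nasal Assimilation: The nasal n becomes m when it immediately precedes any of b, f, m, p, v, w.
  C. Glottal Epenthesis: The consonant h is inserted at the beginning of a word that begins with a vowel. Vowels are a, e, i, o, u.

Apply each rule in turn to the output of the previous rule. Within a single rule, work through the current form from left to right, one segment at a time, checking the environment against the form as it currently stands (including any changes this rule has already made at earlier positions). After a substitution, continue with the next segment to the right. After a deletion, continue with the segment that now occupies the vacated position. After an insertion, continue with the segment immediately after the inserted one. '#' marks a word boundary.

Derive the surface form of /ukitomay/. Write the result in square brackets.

A Voicing Between Vowels: [ukitomay] → [ugidomay]
B Nasal Assimilation: no change — [ugidomay]
C Glottal Epenthesis: [ugidomay] → [hugidomay]

[hugidomay]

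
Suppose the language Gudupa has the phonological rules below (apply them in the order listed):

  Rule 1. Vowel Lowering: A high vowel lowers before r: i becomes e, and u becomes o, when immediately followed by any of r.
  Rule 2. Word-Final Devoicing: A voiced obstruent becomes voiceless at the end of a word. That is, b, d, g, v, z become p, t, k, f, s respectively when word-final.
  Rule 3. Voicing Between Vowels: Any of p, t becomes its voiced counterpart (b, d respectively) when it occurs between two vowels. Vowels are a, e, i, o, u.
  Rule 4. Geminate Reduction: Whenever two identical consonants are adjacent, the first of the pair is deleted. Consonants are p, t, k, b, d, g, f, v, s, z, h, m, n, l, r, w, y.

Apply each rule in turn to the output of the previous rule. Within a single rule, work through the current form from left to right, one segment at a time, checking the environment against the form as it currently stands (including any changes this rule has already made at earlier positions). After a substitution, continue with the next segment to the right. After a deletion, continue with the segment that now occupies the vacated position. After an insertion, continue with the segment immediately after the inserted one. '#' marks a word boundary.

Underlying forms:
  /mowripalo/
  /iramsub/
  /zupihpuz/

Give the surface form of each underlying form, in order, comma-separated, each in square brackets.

[mowribalo], [eramsup], [zubihpus]

/mowripalo/:
  Rule 1 Vowel Lowering: no change — [mowripalo]
  Rule 2 Word-Final Devoicing: no change — [mowripalo]
  Rule 3 Voicing Between Vowels: [mowripalo] → [mowribalo]
  Rule 4 Geminate Reduction: no change — [mowribalo]
/iramsub/:
  Rule 1 Vowel Lowering: [iramsub] → [eramsub]
  Rule 2 Word-Final Devoicing: [eramsub] → [eramsup]
  Rule 3 Voicing Between Vowels: no change — [eramsup]
  Rule 4 Geminate Reduction: no change — [eramsup]
/zupihpuz/:
  Rule 1 Vowel Lowering: no change — [zupihpuz]
  Rule 2 Word-Final Devoicing: [zupihpuz] → [zupihpus]
  Rule 3 Voicing Between Vowels: [zupihpus] → [zubihpus]
  Rule 4 Geminate Reduction: no change — [zubihpus]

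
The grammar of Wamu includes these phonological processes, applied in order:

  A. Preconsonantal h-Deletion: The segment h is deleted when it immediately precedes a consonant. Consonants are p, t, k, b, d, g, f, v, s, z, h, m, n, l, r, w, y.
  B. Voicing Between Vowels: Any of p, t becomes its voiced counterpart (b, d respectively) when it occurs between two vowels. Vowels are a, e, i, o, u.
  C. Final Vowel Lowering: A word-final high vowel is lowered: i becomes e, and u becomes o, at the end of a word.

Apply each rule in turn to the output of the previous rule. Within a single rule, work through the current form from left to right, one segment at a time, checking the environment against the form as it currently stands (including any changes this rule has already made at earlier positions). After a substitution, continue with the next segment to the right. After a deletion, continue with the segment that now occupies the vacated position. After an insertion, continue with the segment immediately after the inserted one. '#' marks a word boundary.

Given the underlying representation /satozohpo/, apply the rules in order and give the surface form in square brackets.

[sadozobo]

A Preconsonantal h-Deletion: [satozohpo] → [satozopo]
B Voicing Between Vowels: [satozopo] → [sadozobo]
C Final Vowel Lowering: no change — [sadozobo]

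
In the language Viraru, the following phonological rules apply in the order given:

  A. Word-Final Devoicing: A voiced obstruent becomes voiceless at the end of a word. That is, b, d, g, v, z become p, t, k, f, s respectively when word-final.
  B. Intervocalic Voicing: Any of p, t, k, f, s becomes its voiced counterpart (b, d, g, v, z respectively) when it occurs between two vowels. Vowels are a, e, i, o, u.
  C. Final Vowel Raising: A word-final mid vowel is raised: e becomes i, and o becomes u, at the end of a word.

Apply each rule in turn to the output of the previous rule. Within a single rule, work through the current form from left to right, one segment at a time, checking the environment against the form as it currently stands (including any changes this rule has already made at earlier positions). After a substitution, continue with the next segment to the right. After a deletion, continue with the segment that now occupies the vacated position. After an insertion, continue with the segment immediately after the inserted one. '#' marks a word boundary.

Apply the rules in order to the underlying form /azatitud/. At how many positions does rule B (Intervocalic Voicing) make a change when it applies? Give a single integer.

A Word-Final Devoicing: [azatitud] → [azatitut]
B Intervocalic Voicing: [azatitut] → [azadidut]
C Final Vowel Raising: no change — [azadidut]
Rule B changed 2 position(s).

2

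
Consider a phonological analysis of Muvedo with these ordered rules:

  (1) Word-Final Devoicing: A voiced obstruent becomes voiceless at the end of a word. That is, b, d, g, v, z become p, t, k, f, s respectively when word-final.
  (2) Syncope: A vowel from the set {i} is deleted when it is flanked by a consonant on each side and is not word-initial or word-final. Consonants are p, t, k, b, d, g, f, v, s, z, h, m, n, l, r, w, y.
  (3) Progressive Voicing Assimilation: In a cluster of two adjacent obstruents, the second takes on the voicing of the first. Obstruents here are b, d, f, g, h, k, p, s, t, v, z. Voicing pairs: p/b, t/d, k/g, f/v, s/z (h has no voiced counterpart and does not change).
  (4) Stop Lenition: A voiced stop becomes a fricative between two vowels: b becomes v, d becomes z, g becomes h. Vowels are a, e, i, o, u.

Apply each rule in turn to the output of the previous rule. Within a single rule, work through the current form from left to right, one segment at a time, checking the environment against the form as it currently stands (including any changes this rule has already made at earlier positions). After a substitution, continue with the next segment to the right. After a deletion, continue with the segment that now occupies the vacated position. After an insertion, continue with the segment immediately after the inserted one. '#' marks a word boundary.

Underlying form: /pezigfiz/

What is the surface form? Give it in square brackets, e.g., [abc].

[pezgvz]

(1) Word-Final Devoicing: [pezigfiz] → [pezigfis]
(2) Syncope: [pezigfis] → [pezgfs]
(3) Progressive Voicing Assimilation: [pezgfs] → [pezgvz]
(4) Stop Lenition: no change — [pezgvz]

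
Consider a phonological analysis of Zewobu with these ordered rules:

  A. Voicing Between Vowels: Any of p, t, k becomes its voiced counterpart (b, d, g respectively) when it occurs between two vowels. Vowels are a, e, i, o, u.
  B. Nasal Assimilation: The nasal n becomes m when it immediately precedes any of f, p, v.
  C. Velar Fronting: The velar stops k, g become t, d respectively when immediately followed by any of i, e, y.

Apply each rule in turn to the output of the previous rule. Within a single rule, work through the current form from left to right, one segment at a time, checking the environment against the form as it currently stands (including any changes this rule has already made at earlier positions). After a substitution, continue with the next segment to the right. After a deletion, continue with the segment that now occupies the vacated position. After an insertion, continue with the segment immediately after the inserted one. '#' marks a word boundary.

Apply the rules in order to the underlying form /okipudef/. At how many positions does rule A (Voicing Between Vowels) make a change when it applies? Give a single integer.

A Voicing Between Vowels: [okipudef] → [ogibudef]
B Nasal Assimilation: no change — [ogibudef]
C Velar Fronting: [ogibudef] → [odibudef]
Rule A changed 2 position(s).

2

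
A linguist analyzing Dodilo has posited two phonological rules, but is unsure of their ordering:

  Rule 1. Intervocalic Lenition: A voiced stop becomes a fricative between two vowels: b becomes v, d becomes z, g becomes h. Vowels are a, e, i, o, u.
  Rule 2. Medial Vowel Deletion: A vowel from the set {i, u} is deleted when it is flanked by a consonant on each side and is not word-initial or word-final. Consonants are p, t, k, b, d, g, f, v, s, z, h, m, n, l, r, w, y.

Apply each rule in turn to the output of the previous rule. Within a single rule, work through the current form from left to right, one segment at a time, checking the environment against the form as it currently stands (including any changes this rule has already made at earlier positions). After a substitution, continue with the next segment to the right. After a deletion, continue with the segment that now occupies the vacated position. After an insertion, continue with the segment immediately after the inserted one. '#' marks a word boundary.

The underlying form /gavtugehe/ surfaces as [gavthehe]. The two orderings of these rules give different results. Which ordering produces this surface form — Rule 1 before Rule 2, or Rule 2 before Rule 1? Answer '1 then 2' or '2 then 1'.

1 then 2

Order 1 then 2:
  1 Intervocalic Lenition: [gavtugehe] → [gavtuhehe]
  2 Medial Vowel Deletion: [gavtuhehe] → [gavthehe]
  result: [gavthehe]
Order 2 then 1:
  2 Medial Vowel Deletion: [gavtugehe] → [gavtgehe]
  1 Intervocalic Lenition: no change — [gavtgehe]
  result: [gavtgehe]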